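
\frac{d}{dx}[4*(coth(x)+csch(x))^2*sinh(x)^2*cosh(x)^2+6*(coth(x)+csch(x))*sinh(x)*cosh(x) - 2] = 2*(8*sinh(x)^2*cosh(x) + 12*sinh(x)^2 + 18*cosh(x) + 15)*sinh(x)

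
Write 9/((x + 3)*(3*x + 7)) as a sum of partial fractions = 27/(2*(3*x + 7)) - 9/(2*(x + 3))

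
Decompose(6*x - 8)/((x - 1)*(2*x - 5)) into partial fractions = 14/(3*(2*x - 5)) + 2/(3*(x - 1))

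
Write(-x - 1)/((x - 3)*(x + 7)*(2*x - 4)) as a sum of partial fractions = 1/(30*(x + 7)) + 1/(6*(x - 2)) - 1/(5*(x - 3))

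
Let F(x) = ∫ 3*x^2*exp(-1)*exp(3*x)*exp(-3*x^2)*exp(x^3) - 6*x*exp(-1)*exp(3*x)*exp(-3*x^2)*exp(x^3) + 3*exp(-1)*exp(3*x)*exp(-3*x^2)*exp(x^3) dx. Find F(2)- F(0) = E - exp(-1)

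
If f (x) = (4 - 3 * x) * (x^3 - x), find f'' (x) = -36*x^2 + 24*x + 6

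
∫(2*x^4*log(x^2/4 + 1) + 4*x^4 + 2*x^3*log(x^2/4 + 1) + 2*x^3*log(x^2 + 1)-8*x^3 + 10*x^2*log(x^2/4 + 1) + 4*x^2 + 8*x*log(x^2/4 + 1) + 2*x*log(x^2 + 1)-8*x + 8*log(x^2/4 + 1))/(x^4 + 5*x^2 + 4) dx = (2*x + log(x^2 + 1) - 4)*log(x^2/4 + 1) + C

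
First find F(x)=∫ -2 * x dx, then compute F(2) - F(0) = -4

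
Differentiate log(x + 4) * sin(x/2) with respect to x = (x*log(x + 4)*cos(x/2) + 4*log(x + 4)*cos(x/2) + 2*sin(x/2))/(2*x + 8)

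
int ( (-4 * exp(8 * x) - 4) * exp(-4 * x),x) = -2*sinh(4*x) + C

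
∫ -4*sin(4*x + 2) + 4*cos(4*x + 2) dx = sin(4*x + 2) + cos(4*x + 2) + C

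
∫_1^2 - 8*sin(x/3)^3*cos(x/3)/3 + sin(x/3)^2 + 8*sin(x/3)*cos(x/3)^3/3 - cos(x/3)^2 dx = -3*sin(4/3)/2 + cos(4/3)/2 - cos(8/3)/2 + 3*sin(2/3)/2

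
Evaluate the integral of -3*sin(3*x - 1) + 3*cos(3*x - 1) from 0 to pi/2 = -2*cos(1)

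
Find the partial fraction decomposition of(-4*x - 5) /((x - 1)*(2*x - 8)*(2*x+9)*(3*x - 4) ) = 279/(560*(3*x - 4)) - 52/(6545*(2*x + 9)) - 3/(22*(x - 1)) - 7/(272*(x - 4))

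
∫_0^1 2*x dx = 1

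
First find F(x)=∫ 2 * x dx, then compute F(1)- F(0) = 1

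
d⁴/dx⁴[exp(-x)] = exp(-x)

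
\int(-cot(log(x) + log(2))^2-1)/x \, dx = cot(log(2*x)) + C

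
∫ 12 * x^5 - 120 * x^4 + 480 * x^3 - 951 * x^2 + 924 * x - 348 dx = 2*x^6 - 24*x^5 + 120*x^4 - 317*x^3 + 462*x^2 - 348*x + C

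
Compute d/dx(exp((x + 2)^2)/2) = x*exp(x^2 + 4*x + 4) + 2*exp(x^2 + 4*x + 4)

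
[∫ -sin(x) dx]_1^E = cos(E) - cos(1)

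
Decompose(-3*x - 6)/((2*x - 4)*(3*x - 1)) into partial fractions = 21/(10*(3*x - 1)) - 6/(5*(x - 2))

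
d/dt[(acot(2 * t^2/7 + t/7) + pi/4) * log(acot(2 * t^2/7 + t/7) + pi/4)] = (-28*t*log(acot(2*t^2/7 + t/7) + pi/4) - 28*t - 7*log(acot(2*t^2/7 + t/7) + pi/4) - 7)/(4*t^4 + 4*t^3 + t^2 + 49)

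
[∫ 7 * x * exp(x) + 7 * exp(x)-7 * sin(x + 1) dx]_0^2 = 7*cos(3) - 7*cos(1) + 14*exp(2)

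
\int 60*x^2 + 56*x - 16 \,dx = 20*x^3 + 28*x^2 - 16*x + C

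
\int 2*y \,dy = y^2 + C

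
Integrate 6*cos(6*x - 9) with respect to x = sin(6*x - 9) + C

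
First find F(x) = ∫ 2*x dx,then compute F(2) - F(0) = 4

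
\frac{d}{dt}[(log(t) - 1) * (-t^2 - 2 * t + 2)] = (-2*t^2*log(t) + t^2 - 2*t*log(t) + 2)/t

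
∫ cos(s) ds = sin(s) + C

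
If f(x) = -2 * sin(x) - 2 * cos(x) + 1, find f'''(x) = -2*sin(x) + 2*cos(x)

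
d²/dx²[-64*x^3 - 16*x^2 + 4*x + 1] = -384*x - 32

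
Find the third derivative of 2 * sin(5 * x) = -250*cos(5*x)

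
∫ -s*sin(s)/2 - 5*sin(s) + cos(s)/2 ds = (s/2 + 5)*cos(s) + C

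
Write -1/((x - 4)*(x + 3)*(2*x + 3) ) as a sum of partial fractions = 4/(33*(2*x + 3)) - 1/(21*(x + 3)) - 1/(77*(x - 4))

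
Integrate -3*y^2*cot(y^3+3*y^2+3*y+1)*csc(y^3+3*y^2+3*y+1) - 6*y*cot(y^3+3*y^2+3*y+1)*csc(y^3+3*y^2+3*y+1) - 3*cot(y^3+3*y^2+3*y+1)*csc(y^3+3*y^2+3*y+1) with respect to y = csc((y + 1)^3) + C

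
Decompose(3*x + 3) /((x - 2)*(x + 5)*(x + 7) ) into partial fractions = -1/(x + 7) + 6/(7*(x + 5)) + 1/(7*(x - 2))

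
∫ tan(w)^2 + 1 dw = tan(w) + C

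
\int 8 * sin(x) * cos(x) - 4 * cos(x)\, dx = 4*(sin(x) - 1)*sin(x) + C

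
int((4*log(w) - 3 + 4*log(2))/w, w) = (2*log(2*w) - 3)*log(2*w) + C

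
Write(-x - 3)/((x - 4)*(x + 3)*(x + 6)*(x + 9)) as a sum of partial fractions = -1/(39*(x + 9)) + 1/(30*(x + 6)) - 1/(130*(x - 4))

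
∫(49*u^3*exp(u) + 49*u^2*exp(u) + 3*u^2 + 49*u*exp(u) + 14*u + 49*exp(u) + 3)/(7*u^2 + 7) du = 7*u*exp(u) + 3*u/7 + log(u^2 + 1) + C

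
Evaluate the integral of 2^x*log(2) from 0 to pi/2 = -1 + 2^(pi/2)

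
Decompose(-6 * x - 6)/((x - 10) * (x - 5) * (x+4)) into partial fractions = 1/(7*(x + 4)) + 4/(5*(x - 5)) - 33/(35*(x - 10))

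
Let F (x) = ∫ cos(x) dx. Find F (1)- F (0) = sin(1)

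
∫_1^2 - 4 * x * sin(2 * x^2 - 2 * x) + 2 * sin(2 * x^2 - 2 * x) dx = -1 + cos(4)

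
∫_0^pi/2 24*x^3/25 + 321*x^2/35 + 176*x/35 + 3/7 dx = (5*pi/14 + 3*pi^2/4)*(pi^2/10 + 3 + 5*pi/2)/5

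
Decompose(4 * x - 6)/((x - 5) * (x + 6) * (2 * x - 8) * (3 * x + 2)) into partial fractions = -117/(3808*(3*x + 2)) + 3/(352*(x + 6)) - 1/(28*(x - 4)) + 7/(187*(x - 5))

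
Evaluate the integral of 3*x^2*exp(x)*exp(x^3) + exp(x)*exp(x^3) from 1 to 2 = -exp(2) + exp(10)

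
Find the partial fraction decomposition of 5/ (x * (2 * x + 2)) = -5/(2*(x + 1)) + 5/(2*x)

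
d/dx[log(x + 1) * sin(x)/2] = (x*log(x + 1)*cos(x) + log(x + 1)*cos(x) + sin(x))/(2*x + 2)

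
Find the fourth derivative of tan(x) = 24*tan(x)^5 + 40*tan(x)^3 + 16*tan(x)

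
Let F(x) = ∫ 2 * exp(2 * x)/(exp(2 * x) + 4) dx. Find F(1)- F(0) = -log(5) + log(4 + exp(2))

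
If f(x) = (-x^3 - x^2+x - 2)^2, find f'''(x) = 120*x^3 + 120*x^2 - 24*x + 12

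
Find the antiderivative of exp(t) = exp(t) + C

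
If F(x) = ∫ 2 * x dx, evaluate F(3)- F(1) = 8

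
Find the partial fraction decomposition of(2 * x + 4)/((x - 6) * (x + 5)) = 6/(11*(x + 5)) + 16/(11*(x - 6))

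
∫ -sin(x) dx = cos(x) + C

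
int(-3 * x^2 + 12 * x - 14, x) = -x^3 + 6*x^2 - 14*x + C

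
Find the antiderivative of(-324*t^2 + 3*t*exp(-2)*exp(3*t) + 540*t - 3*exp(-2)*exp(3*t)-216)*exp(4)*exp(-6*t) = ((2 - 3*t)*exp(6*t - 4) + 18*(3*t - 2)^2*exp(3*t - 2))*exp(6 - 9*t)/3 + C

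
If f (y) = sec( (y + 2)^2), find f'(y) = 2*y*tan(y^2 + 4*y + 4)*sec(y^2 + 4*y + 4) + 4*tan(y^2 + 4*y + 4)*sec(y^2 + 4*y + 4)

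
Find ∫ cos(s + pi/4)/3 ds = sin(s + pi/4)/3 + C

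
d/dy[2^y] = 2^y*log(2)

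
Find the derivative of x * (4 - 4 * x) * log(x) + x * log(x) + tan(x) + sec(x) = -8*x*log(x) - 4*x + 5*log(x) + tan(x)^2 + tan(x)*sec(x) + 6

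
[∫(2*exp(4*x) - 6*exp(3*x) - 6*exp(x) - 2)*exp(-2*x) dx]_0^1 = -9 + (-3 - exp(-1) + E)^2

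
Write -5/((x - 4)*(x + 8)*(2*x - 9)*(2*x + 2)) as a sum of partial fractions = -4/(55*(2*x - 9)) + 1/(840*(x + 8)) - 1/(154*(x + 1)) + 1/(24*(x - 4))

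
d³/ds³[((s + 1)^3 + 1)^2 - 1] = 120*s^3 + 360*s^2 + 360*s + 132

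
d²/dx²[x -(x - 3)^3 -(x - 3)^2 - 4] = 16 - 6*x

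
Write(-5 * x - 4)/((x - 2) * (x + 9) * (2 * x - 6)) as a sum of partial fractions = 41/(264*(x + 9)) + 7/(11*(x - 2)) - 19/(24*(x - 3))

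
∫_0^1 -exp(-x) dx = -1 + exp(-1)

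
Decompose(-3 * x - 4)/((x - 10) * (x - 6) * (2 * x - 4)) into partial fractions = -5/(32*(x - 2)) + 11/(16*(x - 6)) - 17/(32*(x - 10))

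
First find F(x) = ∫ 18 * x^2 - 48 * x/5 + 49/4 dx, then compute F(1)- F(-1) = 73/2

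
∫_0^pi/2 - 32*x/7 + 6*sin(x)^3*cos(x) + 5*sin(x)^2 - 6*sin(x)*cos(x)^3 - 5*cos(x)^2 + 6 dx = -4*pi^2/7 + 3*pi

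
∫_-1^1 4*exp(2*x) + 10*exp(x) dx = -2*(exp(-1) + 2)^2 - 2*exp(-1) + 2*E + 2*(2 + E)^2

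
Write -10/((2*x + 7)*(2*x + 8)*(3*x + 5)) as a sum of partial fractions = -45/(77*(3*x + 5)) + 20/(11*(2*x + 7)) - 5/(7*(x + 4))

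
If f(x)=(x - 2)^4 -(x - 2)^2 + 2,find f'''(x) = 24*x - 48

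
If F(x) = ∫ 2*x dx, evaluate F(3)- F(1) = 8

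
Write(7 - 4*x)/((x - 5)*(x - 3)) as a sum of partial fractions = 5/(2*(x - 3)) - 13/(2*(x - 5))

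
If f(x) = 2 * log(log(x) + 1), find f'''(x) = (4*log(x)^2 + 14*log(x) + 14)/(x^3*log(x)^3 + 3*x^3*log(x)^2 + 3*x^3*log(x) + x^3)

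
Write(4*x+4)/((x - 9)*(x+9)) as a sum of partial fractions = 16/(9*(x + 9)) + 20/(9*(x - 9))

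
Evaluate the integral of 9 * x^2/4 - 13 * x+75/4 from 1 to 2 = 9/2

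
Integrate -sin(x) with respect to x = cos(x) + C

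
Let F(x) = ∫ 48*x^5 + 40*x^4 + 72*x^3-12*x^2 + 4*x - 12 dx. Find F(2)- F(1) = 988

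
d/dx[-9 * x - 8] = -9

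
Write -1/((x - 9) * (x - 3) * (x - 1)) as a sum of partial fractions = -1/(16*(x - 1)) + 1/(12*(x - 3)) - 1/(48*(x - 9))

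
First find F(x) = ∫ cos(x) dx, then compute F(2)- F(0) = sin(2)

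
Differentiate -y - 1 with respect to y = -1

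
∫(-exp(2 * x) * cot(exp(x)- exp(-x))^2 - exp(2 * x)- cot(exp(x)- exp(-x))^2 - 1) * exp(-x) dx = cot(2*sinh(x)) + C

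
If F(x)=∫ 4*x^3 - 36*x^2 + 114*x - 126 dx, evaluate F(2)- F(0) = -104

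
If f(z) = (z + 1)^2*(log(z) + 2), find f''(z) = (2*z^2*log(z) + 7*z^2 + 2*z - 1)/z^2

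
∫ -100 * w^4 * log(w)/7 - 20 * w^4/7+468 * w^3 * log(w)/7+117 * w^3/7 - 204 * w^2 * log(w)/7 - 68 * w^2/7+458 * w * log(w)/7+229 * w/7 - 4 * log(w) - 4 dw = -w*(5*w - 28)*(4*w^3 - w^2 + 8*w - 1)*log(w)/7 + C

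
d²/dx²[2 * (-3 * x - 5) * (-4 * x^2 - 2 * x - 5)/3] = 48*x + 104/3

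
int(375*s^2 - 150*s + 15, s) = 125*s^3 - 75*s^2 + 15*s + C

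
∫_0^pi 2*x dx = pi^2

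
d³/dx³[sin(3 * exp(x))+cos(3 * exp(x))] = 3*sqrt(2)*(-9*exp(2*x)*cos(3*exp(x) + pi/4) - 9*exp(x)*sin(3*exp(x) + pi/4) + cos(3*exp(x) + pi/4))*exp(x)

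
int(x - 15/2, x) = x^2/2 - 15*x/2 + C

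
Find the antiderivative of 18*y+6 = 9*y^2 + 6*y + C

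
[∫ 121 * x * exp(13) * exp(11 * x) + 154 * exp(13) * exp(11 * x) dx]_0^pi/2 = -13*exp(13) + (13 + 11*pi/2)*exp(13 + 11*pi/2)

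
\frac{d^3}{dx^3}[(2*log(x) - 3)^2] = (16*log(x) - 48)/x^3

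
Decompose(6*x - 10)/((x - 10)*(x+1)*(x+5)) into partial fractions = -2/(3*(x + 5)) + 4/(11*(x + 1)) + 10/(33*(x - 10))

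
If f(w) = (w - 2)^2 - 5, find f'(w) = 2*w - 4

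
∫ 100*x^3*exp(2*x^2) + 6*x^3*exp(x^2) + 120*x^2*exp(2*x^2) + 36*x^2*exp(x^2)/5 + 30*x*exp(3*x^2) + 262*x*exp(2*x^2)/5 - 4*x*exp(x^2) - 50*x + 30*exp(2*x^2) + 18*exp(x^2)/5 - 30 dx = (5*x^2 + 6*x + exp(x^2))*(25*exp(2*x^2) + 3*exp(x^2) - 25)/5 + C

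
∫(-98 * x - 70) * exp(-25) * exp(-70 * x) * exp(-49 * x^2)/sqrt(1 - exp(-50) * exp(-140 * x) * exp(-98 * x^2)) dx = acsc(exp((7*x + 5)^2)) + C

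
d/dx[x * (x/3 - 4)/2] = x/3 - 2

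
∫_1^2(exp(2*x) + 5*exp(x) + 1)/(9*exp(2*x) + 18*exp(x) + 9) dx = -E/(3*(1 + E)) + 1/9 + exp(2)/(3*(1 + exp(2)))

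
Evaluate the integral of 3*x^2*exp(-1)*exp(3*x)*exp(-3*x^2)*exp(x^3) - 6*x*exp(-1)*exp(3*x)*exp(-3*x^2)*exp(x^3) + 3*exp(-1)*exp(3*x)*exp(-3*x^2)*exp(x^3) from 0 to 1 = 1 - exp(-1)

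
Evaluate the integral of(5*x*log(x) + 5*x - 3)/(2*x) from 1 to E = -3/2 + 5*E/2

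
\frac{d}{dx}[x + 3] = 1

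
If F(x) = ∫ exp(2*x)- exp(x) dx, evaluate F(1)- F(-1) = -E - exp(-2)/2 + exp(-1) + exp(2)/2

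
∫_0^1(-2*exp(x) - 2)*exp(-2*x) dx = -4 + (exp(-1) + 1)^2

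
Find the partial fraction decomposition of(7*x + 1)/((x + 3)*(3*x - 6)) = 4/(3*(x + 3)) + 1/(x - 2)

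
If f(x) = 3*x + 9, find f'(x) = 3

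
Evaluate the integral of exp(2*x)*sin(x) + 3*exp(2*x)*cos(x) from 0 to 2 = -1 + (cos(2) + sin(2))*exp(4)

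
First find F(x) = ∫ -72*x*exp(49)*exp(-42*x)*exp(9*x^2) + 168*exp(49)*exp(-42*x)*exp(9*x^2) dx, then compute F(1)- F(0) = -4*exp(16) + 4*exp(49)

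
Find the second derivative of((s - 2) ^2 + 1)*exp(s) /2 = s^2*exp(s)/2 - exp(s)/2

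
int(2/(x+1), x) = log(3*(x + 1)^2) + C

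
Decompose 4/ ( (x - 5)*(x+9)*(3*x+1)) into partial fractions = -9/(104*(3*x + 1)) + 1/(91*(x + 9)) + 1/(56*(x - 5))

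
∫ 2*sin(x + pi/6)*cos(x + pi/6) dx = sin(x + pi/6)^2 + C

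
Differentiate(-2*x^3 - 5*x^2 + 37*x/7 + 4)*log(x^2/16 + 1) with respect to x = (-42*x^4*log(x^2/16 + 1) - 28*x^4 - 70*x^3*log(x^2/16 + 1) - 70*x^3 - 635*x^2*log(x^2/16 + 1) + 74*x^2 - 1120*x*log(x^2/16 + 1) + 56*x + 592*log(x^2/16 + 1))/(7*x^2 + 112)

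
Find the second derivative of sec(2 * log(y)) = 2*(-sin(2*log(y))/cos(2*log(y)) - 2 + 4/cos(2*log(y))^2)/(y^2*cos(2*log(y)))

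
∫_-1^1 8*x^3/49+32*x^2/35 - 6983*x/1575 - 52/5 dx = -424/21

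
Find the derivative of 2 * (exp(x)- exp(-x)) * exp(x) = 4*exp(2*x)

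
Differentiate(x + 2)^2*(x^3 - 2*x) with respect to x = 5*x^4 + 16*x^3 + 6*x^2 - 16*x - 8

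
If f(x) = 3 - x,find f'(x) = -1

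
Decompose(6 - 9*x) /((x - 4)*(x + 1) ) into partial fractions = -3/(x + 1) - 6/(x - 4)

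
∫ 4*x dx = 2*x^2 + C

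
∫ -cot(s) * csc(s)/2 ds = csc(s)/2 + C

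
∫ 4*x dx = 2*x^2 + C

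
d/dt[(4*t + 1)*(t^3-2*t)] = 16*t^3 + 3*t^2 - 16*t - 2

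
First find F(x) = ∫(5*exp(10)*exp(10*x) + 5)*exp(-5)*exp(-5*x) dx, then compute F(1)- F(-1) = -exp(-10) + exp(10)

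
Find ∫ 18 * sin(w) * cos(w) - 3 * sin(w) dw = 3*(1 - 3*cos(w))*cos(w) + C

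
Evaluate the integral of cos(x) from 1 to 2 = -sin(1) + sin(2)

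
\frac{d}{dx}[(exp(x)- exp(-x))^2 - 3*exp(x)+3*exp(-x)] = (2*exp(4*x) - 3*exp(3*x) - 3*exp(x) - 2)*exp(-2*x)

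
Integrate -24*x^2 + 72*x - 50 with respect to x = -8*x^3 + 36*x^2 - 50*x + C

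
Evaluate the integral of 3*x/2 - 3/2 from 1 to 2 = 3/4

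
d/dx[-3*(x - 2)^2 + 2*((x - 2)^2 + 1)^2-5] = 8*x^3 - 48*x^2 + 98*x - 68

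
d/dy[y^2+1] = 2*y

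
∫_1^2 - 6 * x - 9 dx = -18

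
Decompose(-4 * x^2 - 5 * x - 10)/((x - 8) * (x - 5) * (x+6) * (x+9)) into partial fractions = 17/(42*(x + 9)) - 62/(231*(x + 6)) + 45/(154*(x - 5)) - 3/(7*(x - 8))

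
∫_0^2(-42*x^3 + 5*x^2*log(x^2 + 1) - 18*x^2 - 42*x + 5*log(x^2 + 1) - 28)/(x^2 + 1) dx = -140 + 10*log(5)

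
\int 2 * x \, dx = x^2 + C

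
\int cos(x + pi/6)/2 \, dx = sin(x + pi/6)/2 + C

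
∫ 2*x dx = x^2 + C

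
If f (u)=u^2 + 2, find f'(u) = 2*u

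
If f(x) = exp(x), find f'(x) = exp(x)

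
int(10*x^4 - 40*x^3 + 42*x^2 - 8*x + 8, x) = 2*x^5 - 10*x^4 + 14*x^3 - 4*x^2 + 8*x + C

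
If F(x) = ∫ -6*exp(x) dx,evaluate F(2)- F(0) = 6 - 6*exp(2)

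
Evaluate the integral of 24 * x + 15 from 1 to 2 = 51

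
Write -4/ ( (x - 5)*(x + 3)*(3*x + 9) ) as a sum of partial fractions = 1/(48*(x + 3)) + 1/(6*(x + 3)^2) - 1/(48*(x - 5))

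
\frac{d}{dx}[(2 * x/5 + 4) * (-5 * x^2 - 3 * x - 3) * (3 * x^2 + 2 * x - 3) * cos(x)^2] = 6*x^5*sin(2*x) + 338*x^4*sin(2*x)/5 - 30*x^4*cos(x)^2 + 76*x^3*sin(2*x) - 1352*x^3*cos(x)^2/5 - 6*x^2*sin(2*x)/5 - 228*x^2*cos(x)^2 - 78*x*sin(2*x)/5 + 12*x*cos(x)^2/5 - 36*sin(2*x) + 78*cos(x)^2/5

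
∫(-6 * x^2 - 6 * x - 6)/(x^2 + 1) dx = -6*x - 3*log(x^2 + 1) + C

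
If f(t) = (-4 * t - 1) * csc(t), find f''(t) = (4*t - 8*t/sin(t)^2 + 1 + 8*cos(t)/sin(t) - 2/sin(t)^2)/sin(t)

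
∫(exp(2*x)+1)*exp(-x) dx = 2*sinh(x) + C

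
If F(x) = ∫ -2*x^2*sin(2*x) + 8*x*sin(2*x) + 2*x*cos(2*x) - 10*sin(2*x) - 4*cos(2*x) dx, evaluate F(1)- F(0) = -5 + 2*cos(2)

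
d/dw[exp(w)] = exp(w)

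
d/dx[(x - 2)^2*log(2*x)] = (2*x^2*log(x) + x^2 + 2*x^2*log(2) - 4*x*log(x) - 4*x - 4*x*log(2) + 4)/x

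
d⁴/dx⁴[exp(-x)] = exp(-x)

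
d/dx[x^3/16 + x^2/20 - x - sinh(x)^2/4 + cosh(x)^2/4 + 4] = 3*x^2/16 + x/10 - 1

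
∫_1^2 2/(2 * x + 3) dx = -log(5) + log(7)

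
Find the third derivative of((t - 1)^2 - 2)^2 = 24*t - 24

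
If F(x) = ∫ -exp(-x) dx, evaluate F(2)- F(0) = -1 + exp(-2)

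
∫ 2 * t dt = t^2 + C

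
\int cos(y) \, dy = sin(y) + C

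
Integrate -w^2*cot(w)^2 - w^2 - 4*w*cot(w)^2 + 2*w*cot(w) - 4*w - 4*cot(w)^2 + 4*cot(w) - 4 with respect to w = (w + 2)^2*cot(w) + C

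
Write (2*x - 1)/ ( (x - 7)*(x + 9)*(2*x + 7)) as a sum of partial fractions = 32/(231*(2*x + 7)) - 19/(176*(x + 9)) + 13/(336*(x - 7))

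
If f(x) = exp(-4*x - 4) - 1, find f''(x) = 16*exp(-4*x - 4)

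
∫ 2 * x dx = x^2 + C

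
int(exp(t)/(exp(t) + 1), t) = log(exp(t) + 1) + C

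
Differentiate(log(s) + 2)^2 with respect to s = (2*log(s) + 4)/s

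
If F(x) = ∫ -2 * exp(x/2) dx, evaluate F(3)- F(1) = -4*exp(3/2) + 4*exp(1/2)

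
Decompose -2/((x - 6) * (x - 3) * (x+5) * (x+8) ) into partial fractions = 1/(231*(x + 8)) - 1/(132*(x + 5)) + 1/(132*(x - 3)) - 1/(231*(x - 6))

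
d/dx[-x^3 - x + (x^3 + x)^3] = 9*x^8 + 21*x^6 + 15*x^4 - 1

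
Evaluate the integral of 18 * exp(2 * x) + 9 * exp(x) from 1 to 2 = -9*E + 9*exp(4)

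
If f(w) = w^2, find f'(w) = 2*w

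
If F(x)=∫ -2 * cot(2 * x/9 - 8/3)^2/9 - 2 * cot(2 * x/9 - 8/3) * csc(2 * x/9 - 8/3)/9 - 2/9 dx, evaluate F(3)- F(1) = cot(22/9) - csc(2) - cot(2) + csc(22/9)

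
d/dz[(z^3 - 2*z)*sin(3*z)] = 3*z^3*cos(3*z) + 3*z^2*sin(3*z) - 6*z*cos(3*z) - 2*sin(3*z)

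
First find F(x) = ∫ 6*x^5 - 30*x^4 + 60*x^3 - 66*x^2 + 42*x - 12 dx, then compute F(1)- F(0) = -3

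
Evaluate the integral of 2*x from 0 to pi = pi^2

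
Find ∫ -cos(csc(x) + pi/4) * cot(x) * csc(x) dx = sin(csc(x) + pi/4) + C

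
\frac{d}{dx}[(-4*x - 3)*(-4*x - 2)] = 32*x + 20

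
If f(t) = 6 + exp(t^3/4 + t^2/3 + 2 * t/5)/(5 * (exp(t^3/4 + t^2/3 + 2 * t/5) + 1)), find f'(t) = (45*t^2*exp(t^3/4 + t^2/3 + 2*t/5) + 40*t*exp(t^3/4 + t^2/3 + 2*t/5) + 24*exp(t^3/4 + t^2/3 + 2*t/5))/(300*exp(4*t/5)*exp(2*t^2/3)*exp(t^3/2) + 600*exp(2*t/5)*exp(t^2/3)*exp(t^3/4) + 300)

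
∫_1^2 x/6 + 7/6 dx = 17/12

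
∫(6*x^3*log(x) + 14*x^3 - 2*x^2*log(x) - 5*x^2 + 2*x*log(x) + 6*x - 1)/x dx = (log(x) + 2)*(2*x^3 - x^2 + 2*x - 1) + C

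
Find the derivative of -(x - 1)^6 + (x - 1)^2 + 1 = -6*x^5 + 30*x^4 - 60*x^3 + 60*x^2 - 28*x + 4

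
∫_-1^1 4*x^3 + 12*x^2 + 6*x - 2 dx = 4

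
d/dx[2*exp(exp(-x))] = -2*exp(-x + exp(-x))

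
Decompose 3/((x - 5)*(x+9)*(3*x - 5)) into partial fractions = -27/(320*(3*x - 5)) + 3/(448*(x + 9)) + 3/(140*(x - 5))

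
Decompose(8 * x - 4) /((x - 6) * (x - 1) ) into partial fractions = -4/(5*(x - 1)) + 44/(5*(x - 6))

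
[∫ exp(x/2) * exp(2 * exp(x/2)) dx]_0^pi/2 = -exp(2) + exp(2*exp(pi/4))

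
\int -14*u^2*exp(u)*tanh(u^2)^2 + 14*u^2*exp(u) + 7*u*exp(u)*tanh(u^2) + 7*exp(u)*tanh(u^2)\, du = 7*u*exp(u)*tanh(u^2) + C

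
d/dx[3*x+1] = 3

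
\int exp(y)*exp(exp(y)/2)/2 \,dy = exp(exp(y)/2) + C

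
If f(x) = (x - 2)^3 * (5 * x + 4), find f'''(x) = 120*x - 156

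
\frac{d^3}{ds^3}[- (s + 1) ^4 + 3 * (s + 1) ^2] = -24*s - 24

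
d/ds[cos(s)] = -sin(s)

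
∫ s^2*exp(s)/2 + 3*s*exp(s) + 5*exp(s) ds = ((s + 2)^2 + 2)*exp(s)/2 + C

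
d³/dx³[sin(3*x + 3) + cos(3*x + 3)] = -27*sqrt(2)*cos(3*x + pi/4 + 3)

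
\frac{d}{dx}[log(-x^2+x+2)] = (2*x - 1)/(x^2 - x - 2)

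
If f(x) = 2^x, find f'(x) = 2^x*log(2)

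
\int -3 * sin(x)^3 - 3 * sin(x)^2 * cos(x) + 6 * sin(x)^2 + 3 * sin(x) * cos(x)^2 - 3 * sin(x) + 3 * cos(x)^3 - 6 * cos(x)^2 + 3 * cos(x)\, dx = (sqrt(2)*sin(x + pi/4) - 1)^3 + C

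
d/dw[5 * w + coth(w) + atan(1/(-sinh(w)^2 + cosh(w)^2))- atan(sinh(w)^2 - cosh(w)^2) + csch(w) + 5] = 5 - cosh(w)/sinh(w)^2 - 1/sinh(w)^2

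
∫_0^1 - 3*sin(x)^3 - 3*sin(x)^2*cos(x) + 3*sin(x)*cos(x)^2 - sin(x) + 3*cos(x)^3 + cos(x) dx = -2 + cos(1) + sin(1) + (cos(1) + sin(1))^3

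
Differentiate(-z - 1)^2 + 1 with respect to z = 2*z + 2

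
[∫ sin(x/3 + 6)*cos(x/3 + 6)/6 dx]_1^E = -cos(2*(E/3 + 6))/8 + cos(38/3)/8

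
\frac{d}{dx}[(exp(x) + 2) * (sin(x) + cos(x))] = 2*exp(x)*cos(x) - 2*sin(x) + 2*cos(x)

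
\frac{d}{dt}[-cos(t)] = sin(t)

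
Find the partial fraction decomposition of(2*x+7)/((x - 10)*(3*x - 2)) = -25/(28*(3*x - 2)) + 27/(28*(x - 10))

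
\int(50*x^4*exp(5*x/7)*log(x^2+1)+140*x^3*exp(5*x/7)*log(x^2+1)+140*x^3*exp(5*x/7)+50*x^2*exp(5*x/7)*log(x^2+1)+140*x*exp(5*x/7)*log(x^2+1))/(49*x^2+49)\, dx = 10*x^2*exp(5*x/7)*log(x^2 + 1)/7 + C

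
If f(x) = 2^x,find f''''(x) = 2^x*log(2)^4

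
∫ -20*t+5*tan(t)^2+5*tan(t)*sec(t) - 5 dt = -10*t^2 - 10*t + 5*tan(t) + 5/cos(t) + C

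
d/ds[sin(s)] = cos(s)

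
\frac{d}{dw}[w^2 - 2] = 2*w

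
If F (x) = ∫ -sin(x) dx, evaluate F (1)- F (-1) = 0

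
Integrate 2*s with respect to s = s^2 + C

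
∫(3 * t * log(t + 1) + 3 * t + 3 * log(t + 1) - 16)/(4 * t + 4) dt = (3*t - 16)*log(t + 1)/4 + C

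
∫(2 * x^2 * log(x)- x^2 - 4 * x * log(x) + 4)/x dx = (x - 2)^2*(log(x) - 1) + C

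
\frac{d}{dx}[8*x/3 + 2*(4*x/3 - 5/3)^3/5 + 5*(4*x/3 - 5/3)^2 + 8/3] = 128*x^2/45 + 32*x/3 - 136/9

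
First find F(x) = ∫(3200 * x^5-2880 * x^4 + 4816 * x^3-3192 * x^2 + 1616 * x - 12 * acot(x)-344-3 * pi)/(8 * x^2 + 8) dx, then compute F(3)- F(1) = -pi - 3*pi^2/16 + 3*(acot(3) + pi/4)^2/4 + 4*acot(3) + 5610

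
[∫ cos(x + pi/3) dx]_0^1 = -sqrt(3)/2 + sin(1 + pi/3)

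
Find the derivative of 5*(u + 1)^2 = 10*u + 10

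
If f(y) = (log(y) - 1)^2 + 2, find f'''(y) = (4*log(y) - 10)/y^3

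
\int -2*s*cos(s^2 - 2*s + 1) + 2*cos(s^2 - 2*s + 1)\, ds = -sin((s - 1)^2) + C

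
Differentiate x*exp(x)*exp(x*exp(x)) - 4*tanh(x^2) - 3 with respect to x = x^2*exp(x*exp(x) + 2*x) + x*exp(x*exp(x) + x) + x*exp(x*exp(x) + 2*x) + 8*x*tanh(x^2)^2 - 8*x + exp(x*exp(x) + x)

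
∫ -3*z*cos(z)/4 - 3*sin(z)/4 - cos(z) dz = (-3*z/4 - 1)*sin(z) + C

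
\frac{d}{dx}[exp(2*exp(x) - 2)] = 2*exp(x + 2*exp(x) - 2)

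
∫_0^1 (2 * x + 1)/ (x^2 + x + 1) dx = log(3)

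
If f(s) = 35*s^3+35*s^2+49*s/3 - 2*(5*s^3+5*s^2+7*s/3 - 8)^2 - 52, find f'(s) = -300*s^5 - 500*s^4 - 1160*s^3/3 + 445*s^2 + 3314*s/9 + 91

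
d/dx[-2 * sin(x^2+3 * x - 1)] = -2*(2*x + 3)*cos(x^2 + 3*x - 1)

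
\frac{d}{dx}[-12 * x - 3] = -12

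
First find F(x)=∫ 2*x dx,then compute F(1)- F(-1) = 0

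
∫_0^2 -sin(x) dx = -1 + cos(2)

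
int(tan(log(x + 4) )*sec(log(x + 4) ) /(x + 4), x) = sec(log(x + 4)) + C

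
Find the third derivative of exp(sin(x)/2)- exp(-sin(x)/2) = (-6*exp(sin(x))*sin(x) + exp(sin(x))*cos(x)^2 - 4*exp(sin(x)) + 6*sin(x) + cos(x)^2 - 4)*exp(-sin(x)/2)*cos(x)/8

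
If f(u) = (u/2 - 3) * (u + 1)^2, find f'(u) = 3*u^2/2 - 4*u - 11/2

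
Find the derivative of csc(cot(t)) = cos(1/tan(t))/(sin(t)^2*sin(1/tan(t))^2)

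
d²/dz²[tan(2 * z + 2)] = 8*tan(2*z + 2)^3 + 8*tan(2*z + 2)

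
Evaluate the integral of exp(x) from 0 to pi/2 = -1 + exp(pi/2)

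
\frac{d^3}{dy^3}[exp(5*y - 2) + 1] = 125*exp(5*y - 2)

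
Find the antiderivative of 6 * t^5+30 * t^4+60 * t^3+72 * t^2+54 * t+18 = t^6 + 6*t^5 + 15*t^4 + 24*t^3 + 27*t^2 + 18*t + C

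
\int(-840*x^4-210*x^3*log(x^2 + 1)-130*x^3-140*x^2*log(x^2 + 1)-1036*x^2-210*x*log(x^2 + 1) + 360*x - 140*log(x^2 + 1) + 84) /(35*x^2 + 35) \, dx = -8*x^3 + 8*x^2/7 + 12*x/5 - (3*x^2 + 4*x - 4)*log(x^2 + 1) + C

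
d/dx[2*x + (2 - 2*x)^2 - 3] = 8*x - 6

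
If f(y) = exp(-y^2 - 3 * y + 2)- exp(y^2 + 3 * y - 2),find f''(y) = (-4*y^2*exp(2*y^2 + 6*y - 4) + 4*y^2 - 12*y*exp(2*y^2 + 6*y - 4) + 12*y - 11*exp(2*y^2 + 6*y - 4) + 7)*exp(-y^2 - 3*y + 2)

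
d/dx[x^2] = 2*x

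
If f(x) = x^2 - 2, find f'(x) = 2*x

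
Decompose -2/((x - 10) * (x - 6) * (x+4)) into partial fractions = -1/(70*(x + 4)) + 1/(20*(x - 6)) - 1/(28*(x - 10))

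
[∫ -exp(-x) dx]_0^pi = -1 + exp(-pi)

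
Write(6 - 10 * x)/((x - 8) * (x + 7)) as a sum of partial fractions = -76/(15*(x + 7)) - 74/(15*(x - 8))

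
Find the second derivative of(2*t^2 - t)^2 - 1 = 48*t^2 - 24*t + 2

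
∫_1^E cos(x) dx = -sin(1) + sin(E)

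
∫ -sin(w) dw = cos(w) + C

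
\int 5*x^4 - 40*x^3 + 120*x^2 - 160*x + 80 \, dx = x^5 - 10*x^4 + 40*x^3 - 80*x^2 + 80*x + C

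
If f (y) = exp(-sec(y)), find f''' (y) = (1 - 3/cos(y) - 5/cos(y)^2 + 6/cos(y)^3 - 1/cos(y)^4)*exp(-sec(y))*sin(y)/cos(y)^2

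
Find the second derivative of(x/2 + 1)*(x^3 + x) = 6*x^2 + 6*x + 1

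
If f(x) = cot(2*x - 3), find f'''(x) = -48*cot(2*x - 3)^4 - 64*cot(2*x - 3)^2 - 16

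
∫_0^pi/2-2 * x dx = -pi^2/4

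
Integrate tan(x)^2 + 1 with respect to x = tan(x) + C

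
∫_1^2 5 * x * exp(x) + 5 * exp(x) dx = -5*E + 10*exp(2)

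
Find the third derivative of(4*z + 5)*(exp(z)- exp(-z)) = (4*z*exp(2*z) + 4*z + 17*exp(2*z) - 7)*exp(-z)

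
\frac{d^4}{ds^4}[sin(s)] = sin(s)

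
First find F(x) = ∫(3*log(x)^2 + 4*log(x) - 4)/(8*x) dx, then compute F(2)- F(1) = -log(2)/2 + log(2)^3/8 + log(2)^2/4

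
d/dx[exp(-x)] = -exp(-x)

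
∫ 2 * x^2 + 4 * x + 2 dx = 2*x^3/3 + 2*x^2 + 2*x + C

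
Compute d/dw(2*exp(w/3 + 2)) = 2*exp(w/3 + 2)/3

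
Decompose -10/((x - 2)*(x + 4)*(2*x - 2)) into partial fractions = -1/(6*(x + 4)) + 1/(x - 1) - 5/(6*(x - 2))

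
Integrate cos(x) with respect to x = sin(x) + C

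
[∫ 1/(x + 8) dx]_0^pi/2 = -log(4) + log(pi/4 + 4)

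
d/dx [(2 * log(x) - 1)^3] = (24*log(x)^2 - 24*log(x) + 6)/x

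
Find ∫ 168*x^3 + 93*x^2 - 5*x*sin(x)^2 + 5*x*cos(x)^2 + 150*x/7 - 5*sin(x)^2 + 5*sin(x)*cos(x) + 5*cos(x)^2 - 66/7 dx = (5*x/2 + 5/2)*sin(2*x) + (7*x^2 + 5*x + 4)*(42*x^2 + x - 14)/7 + C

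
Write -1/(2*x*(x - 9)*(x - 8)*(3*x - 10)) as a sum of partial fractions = -27/(4760*(3*x - 10)) + 1/(224*(x - 8)) - 1/(306*(x - 9)) + 1/(1440*x)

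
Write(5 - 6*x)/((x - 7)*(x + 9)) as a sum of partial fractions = -59/(16*(x + 9)) - 37/(16*(x - 7))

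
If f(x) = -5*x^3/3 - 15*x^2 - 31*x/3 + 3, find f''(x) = -10*x - 30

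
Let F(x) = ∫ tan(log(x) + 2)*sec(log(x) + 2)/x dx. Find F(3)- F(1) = sec(log(3) + 2) - sec(2)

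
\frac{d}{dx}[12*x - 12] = 12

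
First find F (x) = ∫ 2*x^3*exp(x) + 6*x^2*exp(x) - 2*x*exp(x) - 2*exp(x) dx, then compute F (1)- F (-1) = 0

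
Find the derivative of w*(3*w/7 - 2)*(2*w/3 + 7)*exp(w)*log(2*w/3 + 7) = 2*w^3*exp(w)*log(2*w/3 + 7)/7 + 53*w^2*exp(w)*log(2*w/3 + 7)/21 + 2*w^2*exp(w)/7 - 32*w*exp(w)*log(2*w/3 + 7)/3 - 4*w*exp(w)/3 - 14*exp(w)*log(2*w/3 + 7)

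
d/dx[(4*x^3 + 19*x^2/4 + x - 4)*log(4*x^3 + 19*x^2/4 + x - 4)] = 12*x^2*log(4*x^3 + 19*x^2/4 + x - 4) + 12*x^2 + 19*x*log(4*x^3 + 19*x^2/4 + x - 4)/2 + 19*x/2 + log(4*x^3 + 19*x^2/4 + x - 4) + 1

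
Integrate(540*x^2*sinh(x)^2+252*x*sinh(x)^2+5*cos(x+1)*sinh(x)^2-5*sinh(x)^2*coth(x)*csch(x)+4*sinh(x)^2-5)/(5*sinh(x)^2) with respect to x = 2*x*(3*x + 2)*(30*x + 1)/5 + sin(x + 1) + coth(x) + csch(x) + C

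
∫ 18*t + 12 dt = 9*t^2 + 12*t + C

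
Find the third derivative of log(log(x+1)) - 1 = (2*log(x + 1)^2 + 3*log(x + 1) + 2)/(x^3*log(x + 1)^3 + 3*x^2*log(x + 1)^3 + 3*x*log(x + 1)^3 + log(x + 1)^3)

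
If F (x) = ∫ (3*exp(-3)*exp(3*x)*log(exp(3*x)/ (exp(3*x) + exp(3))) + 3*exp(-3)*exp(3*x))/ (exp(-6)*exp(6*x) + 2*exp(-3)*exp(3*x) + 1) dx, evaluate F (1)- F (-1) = -log(2)/2 - (-6 - log(exp(-6) + 1))*exp(-6)/(exp(-6) + 1)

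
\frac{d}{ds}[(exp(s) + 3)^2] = 2*exp(2*s) + 6*exp(s)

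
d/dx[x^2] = 2*x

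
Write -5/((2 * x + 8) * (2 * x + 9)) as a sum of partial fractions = 5/(2*x + 9) - 5/(2*(x + 4))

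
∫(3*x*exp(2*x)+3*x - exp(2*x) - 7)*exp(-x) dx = 2*(3*x - 4)*sinh(x) + C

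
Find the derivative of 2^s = 2^s*log(2)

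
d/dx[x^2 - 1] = 2*x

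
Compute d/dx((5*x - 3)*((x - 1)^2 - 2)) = 15*x^2 - 26*x + 1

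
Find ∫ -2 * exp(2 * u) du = -exp(2*u) + C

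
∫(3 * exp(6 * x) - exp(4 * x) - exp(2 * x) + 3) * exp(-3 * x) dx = -2*sinh(x) + 2*sinh(3*x) + C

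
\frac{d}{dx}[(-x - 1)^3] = -3*x^2 - 6*x - 3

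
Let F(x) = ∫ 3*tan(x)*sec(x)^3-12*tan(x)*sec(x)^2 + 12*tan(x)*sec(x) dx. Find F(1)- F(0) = (-2 + sec(1))^3 + 1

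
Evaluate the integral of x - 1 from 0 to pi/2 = -1/2 + (-1 + pi/2)^2/2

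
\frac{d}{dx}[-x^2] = -2*x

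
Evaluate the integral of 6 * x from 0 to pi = 3*pi^2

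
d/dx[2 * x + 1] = 2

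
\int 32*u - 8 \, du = 16*u^2 - 8*u + C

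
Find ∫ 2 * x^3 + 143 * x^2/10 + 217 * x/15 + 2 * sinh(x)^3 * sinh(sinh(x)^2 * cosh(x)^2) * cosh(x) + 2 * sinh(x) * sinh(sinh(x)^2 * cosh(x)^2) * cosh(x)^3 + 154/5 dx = (x^2 + 9*x + 3)*(15*x^2 + 8*x + 100)/30 + cosh(cosh(4*x)/8 - 1/8) + C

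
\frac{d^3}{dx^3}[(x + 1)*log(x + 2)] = (-x - 4)/(x^3 + 6*x^2 + 12*x + 8)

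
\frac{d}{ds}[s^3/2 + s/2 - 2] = 3*s^2/2 + 1/2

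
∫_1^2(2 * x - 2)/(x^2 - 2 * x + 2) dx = -log(3) + log(6)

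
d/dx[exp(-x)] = -exp(-x)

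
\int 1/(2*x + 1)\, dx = log(-4*x - 2)/2 + C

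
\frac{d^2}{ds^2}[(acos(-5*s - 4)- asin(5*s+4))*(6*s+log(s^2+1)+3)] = (-2*s^2*acos(-5*s - 4) + 2*s^2*asin(5*s + 4) + 2*acos(-5*s - 4) - 2*asin(5*s + 4))/(s^4 + 2*s^2 + 1)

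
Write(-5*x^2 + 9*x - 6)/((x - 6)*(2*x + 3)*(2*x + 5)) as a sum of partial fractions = -239/(68*(2*x + 5)) + 41/(20*(2*x + 3)) - 44/(85*(x - 6))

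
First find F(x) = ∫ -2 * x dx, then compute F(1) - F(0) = -1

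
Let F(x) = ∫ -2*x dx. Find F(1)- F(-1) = 0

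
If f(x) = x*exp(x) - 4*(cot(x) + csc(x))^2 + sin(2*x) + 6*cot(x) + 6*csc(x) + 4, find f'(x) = x*exp(x) + exp(x) - 4*sin(x)^2 + 2 - 8/sin(x) - 6*cos(x)/sin(x)^2 - 6/sin(x)^2 + 16*cos(x)/sin(x)^3 + 16/sin(x)^3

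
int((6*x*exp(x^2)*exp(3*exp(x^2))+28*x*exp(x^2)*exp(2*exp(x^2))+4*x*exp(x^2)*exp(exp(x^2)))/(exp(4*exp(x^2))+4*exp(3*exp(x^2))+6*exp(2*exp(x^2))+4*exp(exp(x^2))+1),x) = (9*exp(3*exp(x^2)) + 24*exp(2*exp(x^2)) + 17*exp(exp(x^2)) + 5)/(exp(3*exp(x^2)) + 3*exp(2*exp(x^2)) + 3*exp(exp(x^2)) + 1) + C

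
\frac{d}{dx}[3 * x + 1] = 3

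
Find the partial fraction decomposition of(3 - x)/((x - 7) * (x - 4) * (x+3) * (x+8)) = -11/(900*(x + 8)) + 3/(175*(x + 3)) + 1/(252*(x - 4)) - 2/(225*(x - 7))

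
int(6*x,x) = 3*x^2 + C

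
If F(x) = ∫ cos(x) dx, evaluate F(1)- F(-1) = 2*sin(1)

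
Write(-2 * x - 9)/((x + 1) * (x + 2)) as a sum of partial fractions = 5/(x + 2) - 7/(x + 1)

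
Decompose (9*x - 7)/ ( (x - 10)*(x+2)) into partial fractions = 25/(12*(x + 2)) + 83/(12*(x - 10))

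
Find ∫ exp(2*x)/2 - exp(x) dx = (exp(x) - 2)^2/4 + C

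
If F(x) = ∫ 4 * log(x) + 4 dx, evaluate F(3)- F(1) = 12*log(3)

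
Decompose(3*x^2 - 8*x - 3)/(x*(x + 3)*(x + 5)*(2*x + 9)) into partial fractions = 250/(9*(2*x + 9)) - 56/(5*(x + 5)) - 8/(3*(x + 3)) - 1/(45*x)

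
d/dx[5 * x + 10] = 5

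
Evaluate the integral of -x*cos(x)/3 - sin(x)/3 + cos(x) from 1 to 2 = -2*sin(1)/3 + sin(2)/3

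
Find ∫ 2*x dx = x^2 + C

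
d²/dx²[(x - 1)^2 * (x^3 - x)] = 20*x^3 - 24*x^2 + 4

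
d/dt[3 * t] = 3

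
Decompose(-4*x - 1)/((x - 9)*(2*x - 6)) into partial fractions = 13/(12*(x - 3)) - 37/(12*(x - 9))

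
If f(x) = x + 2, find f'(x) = 1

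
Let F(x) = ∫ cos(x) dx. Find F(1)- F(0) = sin(1)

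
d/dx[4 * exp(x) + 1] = 4*exp(x)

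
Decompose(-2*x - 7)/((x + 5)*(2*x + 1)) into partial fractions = -4/(3*(2*x + 1)) - 1/(3*(x + 5))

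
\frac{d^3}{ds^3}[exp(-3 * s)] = -27*exp(-3*s)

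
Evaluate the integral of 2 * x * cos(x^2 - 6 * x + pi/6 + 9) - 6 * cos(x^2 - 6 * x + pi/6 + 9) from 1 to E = sin((-3 + E)^2 + pi/6) - sin(pi/6 + 4)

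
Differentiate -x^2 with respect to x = -2*x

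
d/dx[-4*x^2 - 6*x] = -8*x - 6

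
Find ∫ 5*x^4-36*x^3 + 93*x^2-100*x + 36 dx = x^5 - 9*x^4 + 31*x^3 - 50*x^2 + 36*x + C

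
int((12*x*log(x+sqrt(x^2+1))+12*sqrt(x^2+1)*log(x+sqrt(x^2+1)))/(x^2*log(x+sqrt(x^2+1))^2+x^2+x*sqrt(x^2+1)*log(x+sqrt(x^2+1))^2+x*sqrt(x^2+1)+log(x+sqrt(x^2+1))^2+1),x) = 6*log(log(x + sqrt(x^2 + 1))^2 + 1) + C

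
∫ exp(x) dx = exp(x) + C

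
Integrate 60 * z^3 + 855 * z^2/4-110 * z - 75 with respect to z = 15*z^4 + 285*z^3/4 - 55*z^2 - 75*z + C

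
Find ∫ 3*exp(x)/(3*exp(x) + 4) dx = log(3*exp(x) + 4) + C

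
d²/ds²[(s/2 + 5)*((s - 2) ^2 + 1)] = 3*s + 6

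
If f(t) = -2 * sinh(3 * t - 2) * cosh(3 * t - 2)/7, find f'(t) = -6*cosh(6*t - 4)/7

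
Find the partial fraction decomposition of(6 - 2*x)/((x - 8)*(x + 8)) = -11/(8*(x + 8)) - 5/(8*(x - 8))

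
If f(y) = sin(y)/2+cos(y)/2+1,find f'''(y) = sin(y)/2 - cos(y)/2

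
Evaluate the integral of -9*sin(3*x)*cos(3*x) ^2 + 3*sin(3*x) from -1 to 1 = 0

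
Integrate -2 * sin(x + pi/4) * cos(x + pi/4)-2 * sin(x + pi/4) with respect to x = (cos(x + pi/4) + 1)^2 + C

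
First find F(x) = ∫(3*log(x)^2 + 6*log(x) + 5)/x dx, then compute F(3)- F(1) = -1 + 2*log(3) + (1 + log(3))^3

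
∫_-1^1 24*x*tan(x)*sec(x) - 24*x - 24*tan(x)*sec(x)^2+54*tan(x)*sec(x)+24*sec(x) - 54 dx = -108 + 48/cos(1)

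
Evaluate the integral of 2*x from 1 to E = -1 + exp(2)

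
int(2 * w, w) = w^2 + C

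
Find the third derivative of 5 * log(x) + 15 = 10/x^3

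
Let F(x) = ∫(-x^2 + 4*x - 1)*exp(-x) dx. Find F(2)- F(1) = -exp(-2) + 2*exp(-1)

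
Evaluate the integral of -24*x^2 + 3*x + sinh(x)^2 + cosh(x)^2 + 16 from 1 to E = -8*exp(3) - 19/2 - sinh(2)/2 + 3*exp(2)/2 + 16*E + sinh(2*E)/2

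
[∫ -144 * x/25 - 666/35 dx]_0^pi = -2*(6*pi/5 + 4)^2 + 6*pi/35 + 32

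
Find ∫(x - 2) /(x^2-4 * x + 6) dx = log((x - 2)^2 + 2)/2 + C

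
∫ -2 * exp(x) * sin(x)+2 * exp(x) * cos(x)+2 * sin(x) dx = (2*exp(x) - 2)*cos(x) + C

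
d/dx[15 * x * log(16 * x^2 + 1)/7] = (240*x^2*log(16*x^2 + 1) + 480*x^2 + 15*log(16*x^2 + 1))/(112*x^2 + 7)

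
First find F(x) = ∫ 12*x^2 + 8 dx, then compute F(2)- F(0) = 48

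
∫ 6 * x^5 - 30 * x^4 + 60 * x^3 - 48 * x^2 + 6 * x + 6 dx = x^6 - 6*x^5 + 15*x^4 - 16*x^3 + 3*x^2 + 6*x + C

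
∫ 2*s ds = s^2 + C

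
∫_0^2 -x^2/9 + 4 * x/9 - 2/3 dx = -20/27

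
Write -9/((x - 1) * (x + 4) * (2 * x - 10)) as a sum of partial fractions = -1/(10*(x + 4)) + 9/(40*(x - 1)) - 1/(8*(x - 5))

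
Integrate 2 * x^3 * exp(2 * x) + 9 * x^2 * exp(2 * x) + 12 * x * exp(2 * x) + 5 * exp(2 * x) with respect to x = (x + 1)^3*exp(2*x) + C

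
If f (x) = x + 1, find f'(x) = 1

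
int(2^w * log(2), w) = 2^w + C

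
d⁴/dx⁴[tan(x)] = 24*tan(x)^5 + 40*tan(x)^3 + 16*tan(x)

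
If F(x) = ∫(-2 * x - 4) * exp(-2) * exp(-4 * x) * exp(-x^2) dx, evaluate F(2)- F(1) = -exp(-7) + exp(-14)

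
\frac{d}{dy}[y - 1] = 1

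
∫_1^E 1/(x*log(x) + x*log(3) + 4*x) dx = -log(log(3) + 4) + log(log(3) + 5)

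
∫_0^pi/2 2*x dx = pi^2/4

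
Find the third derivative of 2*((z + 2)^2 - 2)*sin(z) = -2*z^2*cos(z) - 12*z*sin(z) - 8*z*cos(z) - 24*sin(z) + 8*cos(z)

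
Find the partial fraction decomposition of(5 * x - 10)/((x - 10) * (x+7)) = 45/(17*(x + 7)) + 40/(17*(x - 10))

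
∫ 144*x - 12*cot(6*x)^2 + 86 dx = 72*x^2 + 98*x + 2*cot(6*x) + C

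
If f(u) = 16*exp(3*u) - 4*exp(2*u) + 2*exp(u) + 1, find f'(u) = 48*exp(3*u) - 8*exp(2*u) + 2*exp(u)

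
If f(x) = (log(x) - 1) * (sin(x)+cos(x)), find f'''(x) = sqrt(2)*(-x^3*log(x)*cos(x + pi/4) + x^3*cos(x + pi/4) - 3*x^2*sin(x + pi/4) - 3*x*cos(x + pi/4) + 2*sin(x + pi/4))/x^3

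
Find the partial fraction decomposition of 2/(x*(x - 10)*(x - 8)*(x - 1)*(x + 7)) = 1/(7140*(x + 7)) + 1/(252*(x - 1)) - 1/(840*(x - 8)) + 1/(1530*(x - 10)) - 1/(280*x)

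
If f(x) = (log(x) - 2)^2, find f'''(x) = (4*log(x) - 14)/x^3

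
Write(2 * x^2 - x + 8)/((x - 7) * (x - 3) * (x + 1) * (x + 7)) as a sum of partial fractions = -113/(840*(x + 7)) + 11/(192*(x + 1)) - 23/(160*(x - 3)) + 99/(448*(x - 7))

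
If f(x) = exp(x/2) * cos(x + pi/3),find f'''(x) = (2*sin(x + pi/3) - 11*cos(x + pi/3))*exp(x/2)/8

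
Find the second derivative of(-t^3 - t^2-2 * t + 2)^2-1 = 30*t^4 + 40*t^3 + 60*t^2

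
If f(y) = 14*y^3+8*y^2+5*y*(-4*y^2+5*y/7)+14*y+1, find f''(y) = 162/7 - 36*y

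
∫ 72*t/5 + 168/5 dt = 36*t^2/5 + 168*t/5 + C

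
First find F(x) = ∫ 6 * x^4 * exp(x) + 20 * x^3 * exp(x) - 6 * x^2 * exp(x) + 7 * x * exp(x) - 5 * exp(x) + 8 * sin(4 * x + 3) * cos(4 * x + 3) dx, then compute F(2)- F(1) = -3*E + cos(14)/2 - cos(22)/2 + 78*exp(2)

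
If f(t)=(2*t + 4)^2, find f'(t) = 8*t + 16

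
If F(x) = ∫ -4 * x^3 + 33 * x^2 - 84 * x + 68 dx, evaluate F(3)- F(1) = 6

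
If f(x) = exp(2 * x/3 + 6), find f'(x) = 2*exp(2*x/3 + 6)/3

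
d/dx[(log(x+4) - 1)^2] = (2*log(x + 4) - 2)/(x + 4)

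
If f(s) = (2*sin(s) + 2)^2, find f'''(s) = -8*(4*sin(s) + 1)*cos(s)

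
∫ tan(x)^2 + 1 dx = tan(x) + C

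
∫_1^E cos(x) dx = -sin(1) + sin(E)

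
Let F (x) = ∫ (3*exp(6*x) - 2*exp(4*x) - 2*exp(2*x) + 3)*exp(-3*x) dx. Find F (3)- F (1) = -(E - exp(-1))^3 - E - exp(-3) + exp(-1) + exp(3) + (-exp(-3) + exp(3))^3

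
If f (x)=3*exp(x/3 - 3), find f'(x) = exp(x/3 - 3)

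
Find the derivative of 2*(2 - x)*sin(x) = -2*x*cos(x) - 2*sin(x) + 4*cos(x)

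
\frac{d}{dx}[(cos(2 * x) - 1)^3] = -48*sin(x)^5*cos(x)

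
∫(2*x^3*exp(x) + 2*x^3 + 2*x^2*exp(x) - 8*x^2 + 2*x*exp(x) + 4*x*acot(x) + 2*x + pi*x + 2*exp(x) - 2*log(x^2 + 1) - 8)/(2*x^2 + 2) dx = x^2/2 + x*exp(x) - 4*x + (4*acot(x) + pi)*log(x^2 + 1)/4 + C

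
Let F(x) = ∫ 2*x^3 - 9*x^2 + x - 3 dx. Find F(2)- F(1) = -15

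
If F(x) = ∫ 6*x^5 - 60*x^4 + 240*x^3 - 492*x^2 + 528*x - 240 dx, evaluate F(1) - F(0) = -91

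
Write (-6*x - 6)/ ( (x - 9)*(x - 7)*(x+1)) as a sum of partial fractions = 3/(x - 7) - 3/(x - 9)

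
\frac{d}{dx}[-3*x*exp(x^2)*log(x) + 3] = -6*x^2*exp(x^2)*log(x) - 3*exp(x^2)*log(x) - 3*exp(x^2)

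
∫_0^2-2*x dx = -4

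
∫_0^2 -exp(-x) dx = -1 + exp(-2)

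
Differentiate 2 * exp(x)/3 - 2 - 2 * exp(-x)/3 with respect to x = (2*exp(2*x) + 2)*exp(-x)/3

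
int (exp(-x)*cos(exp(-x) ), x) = -sin(exp(-x)) + C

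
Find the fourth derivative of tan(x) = 24*tan(x)^5 + 40*tan(x)^3 + 16*tan(x)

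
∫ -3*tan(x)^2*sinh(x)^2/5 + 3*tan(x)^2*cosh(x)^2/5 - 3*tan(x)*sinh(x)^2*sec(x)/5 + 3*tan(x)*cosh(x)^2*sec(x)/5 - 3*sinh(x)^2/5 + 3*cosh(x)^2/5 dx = 3*tan(x)/5 + 3*sec(x)/5 + C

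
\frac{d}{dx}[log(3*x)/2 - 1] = 1/(2*x)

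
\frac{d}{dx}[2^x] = 2^x*log(2)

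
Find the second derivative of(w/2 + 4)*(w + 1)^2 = 3*w + 10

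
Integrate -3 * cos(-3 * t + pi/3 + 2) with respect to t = sin(-3*t + pi/3 + 2) + C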